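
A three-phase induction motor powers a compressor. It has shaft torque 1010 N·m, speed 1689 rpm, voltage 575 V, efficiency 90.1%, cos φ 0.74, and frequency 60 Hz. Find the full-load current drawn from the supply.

ω = 2π×1689/60 = 176.9 rad/s; P_out = τω = 1010 × 176.9 = 178669 W
P_in = P_out / η = 178669 / 0.901 = 198301 W
I_L = P_in / (√3·V_L·cosφ) = 198301 / (1.732 × 575 × 0.74) = 269 A

269 A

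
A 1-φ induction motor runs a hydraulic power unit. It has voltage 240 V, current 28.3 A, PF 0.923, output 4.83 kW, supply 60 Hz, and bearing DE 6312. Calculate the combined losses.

P_in = V·I·cosφ = 240×28.3×0.923 = 6269 W
P_out = 4830 W
Losses = P_in − P_out = 6269 − 4830 = 1439 W

1440 W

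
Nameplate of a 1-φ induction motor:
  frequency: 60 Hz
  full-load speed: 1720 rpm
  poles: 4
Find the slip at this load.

n_s = 120f/p = 120×60/4 = 1800 rpm
s = (n_s − n)/n_s = (1800 − 1720)/1800 = 0.0444

4.44 %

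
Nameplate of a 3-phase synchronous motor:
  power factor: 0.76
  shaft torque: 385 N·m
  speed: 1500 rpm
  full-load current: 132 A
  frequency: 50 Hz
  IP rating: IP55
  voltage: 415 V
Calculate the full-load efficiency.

ω = 2π × 1500/60 = 157.1 rad/s; P_out = τω = 385 × 157.1 = 60484 W
P_in = √3·V_L·I_L·cosφ = 1.732 × 415 × 132 × 0.76 = 72108 W
η = P_out / P_in = 60484 / 72108 = 0.839 = 83.9%

83.9 %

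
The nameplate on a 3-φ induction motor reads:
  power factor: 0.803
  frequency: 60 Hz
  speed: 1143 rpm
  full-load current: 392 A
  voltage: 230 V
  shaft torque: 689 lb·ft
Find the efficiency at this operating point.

89.2 %

τ = 689 lb·ft × 1.356 = 934.3 N·m
ω = 2π × 1143/60 = 119.7 rad/s; P_out = τω = 934.3 × 119.7 = 111836 W
P_in = √3·V_L·I_L·cosφ = 1.732 × 230 × 392 × 0.803 = 125394 W
η = P_out / P_in = 111836 / 125394 = 0.892 = 89.2%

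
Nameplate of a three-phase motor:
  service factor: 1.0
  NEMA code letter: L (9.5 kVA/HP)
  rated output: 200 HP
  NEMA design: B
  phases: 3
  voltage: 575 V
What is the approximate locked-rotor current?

S_LR = 9.5 × 200 = 1900 kVA
I_LR = S_LR/(√3·V_L) = 1900000/(1.732×575) = 1910 A

1910 A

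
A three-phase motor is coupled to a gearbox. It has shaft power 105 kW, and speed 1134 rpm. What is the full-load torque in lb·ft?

652 lb·ft

ω = 2π × 1134/60 = 118.8 rad/s
τ = P/ω = 105000/118.8 = 883.8 N·m
In lb·ft: 883.8/1.356 = 652 lb·ft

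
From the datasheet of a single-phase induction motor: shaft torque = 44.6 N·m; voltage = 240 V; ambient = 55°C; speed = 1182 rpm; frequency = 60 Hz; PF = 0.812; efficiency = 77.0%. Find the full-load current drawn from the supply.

36.8 A

ω = 2π×1182/60 = 123.8 rad/s; P_out = τω = 44.6 × 123.8 = 5521 W
P_in = P_out / η = 5521 / 0.770 = 7170 W
I = P_in / (V·cosφ) = 7170 / (240 × 0.812) = 36.8 A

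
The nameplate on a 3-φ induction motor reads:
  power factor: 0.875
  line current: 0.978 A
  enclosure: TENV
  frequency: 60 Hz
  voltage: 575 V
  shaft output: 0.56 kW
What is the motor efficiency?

65.7 %

P_out = 0.56 kW = 560 W
P_in = √3·V_L·I_L·cosφ = 1.732 × 575 × 0.978 × 0.875 = 852 W
η = P_out / P_in = 560 / 852 = 0.657 = 65.7%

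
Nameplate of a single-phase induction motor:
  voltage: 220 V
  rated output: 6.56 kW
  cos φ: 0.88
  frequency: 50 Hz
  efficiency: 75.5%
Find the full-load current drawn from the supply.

44.9 A

P_out = 6.56 kW = 6560 W
P_in = P_out / η = 6560 / 0.755 = 8689 W
I = P_in / (V·cosφ) = 8689 / (220 × 0.88) = 44.9 A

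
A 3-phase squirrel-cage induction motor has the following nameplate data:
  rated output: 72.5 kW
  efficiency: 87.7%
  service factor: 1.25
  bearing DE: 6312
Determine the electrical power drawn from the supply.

82.7 kW

P_out = 72500 W
P_in = P_out/η = 72500/0.877 = 82668 W = 82.7 kW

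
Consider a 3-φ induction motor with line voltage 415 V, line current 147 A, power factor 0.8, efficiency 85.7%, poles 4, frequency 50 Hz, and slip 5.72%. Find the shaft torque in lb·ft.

P_in = √3·V·I·cosφ = 1.732 × 415 × 147 × 0.8 = 84529 W
P_out = η·P_in = 0.857 × 84529 = 72441 W
n_s = 120×50/4 = 1500 rpm; n = 1500×(1−0.0572) = 1414 rpm
ω = 2π×1414/60 = 148.1 rad/s
τ = P_out/ω = 72441/148.1 = 489.1 N·m
In lb·ft: 489.1/1.356 = 361 lb·ft

361 lb·ft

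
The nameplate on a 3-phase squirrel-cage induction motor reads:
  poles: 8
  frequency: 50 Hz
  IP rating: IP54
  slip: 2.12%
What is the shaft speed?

734 rpm

n_s = 120f/p = 120×50/8 = 750 rpm
n = n_s(1 − s) = 750 × (1 − 0.0212) = 734 rpm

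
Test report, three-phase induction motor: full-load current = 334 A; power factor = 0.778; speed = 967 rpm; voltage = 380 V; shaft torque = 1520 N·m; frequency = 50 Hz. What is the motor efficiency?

90.0 %

ω = 2π × 967/60 = 101.3 rad/s; P_out = τω = 1520 × 101.3 = 153976 W
P_in = √3·V_L·I_L·cosφ = 1.732 × 380 × 334 × 0.778 = 171024 W
η = P_out / P_in = 153976 / 171024 = 0.900 = 90.0%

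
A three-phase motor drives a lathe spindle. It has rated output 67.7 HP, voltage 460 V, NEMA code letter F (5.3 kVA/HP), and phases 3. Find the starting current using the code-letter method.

S_LR = 5.3 × 67.7 = 358.81 kVA
I_LR = S_LR/(√3·V_L) = 358810/(1.732×460) = 450 A

450 A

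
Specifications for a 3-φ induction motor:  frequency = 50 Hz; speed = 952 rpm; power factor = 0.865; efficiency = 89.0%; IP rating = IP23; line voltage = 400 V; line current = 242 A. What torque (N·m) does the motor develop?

P_in = √3·V·I·cosφ = 1.732 × 400 × 242 × 0.865 = 145024 W
P_out = η·P_in = 0.89 × 145024 = 129071 W
n = 952 rpm
ω = 2π×952/60 = 99.69 rad/s
τ = P_out/ω = 129071/99.69 = 1290 N·m

1290 N·m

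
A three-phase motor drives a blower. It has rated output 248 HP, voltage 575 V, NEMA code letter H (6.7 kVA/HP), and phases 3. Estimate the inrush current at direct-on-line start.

1670 A

S_LR = 6.7 × 248 = 1661.6 kVA
I_LR = S_LR/(√3·V_L) = 1661600/(1.732×575) = 1670 A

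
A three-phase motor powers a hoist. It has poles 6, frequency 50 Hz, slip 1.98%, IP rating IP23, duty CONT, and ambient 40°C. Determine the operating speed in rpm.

n_s = 120f/p = 120×50/6 = 1000 rpm
n = n_s(1 − s) = 1000 × (1 − 0.0198) = 980 rpm

980 rpm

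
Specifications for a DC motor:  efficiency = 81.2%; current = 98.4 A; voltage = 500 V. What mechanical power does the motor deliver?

40 kW

P_in = V·I = 500 × 98.4 = 49200 W
P_out = η·P_in = 0.812 × 49200 = 39950 W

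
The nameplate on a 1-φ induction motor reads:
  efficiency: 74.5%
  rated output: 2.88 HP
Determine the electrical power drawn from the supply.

P_out = 2.88 × 746 = 2148 W
P_in = P_out/η = 2148/0.745 = 2883 W = 2.88 kW

2.88 kW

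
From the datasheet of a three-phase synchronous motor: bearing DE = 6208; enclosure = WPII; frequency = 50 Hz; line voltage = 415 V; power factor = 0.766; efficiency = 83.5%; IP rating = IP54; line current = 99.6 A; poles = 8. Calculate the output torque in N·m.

P_in = √3·V·I·cosφ = 1.732 × 415 × 99.6 × 0.766 = 54838 W
P_out = η·P_in = 0.835 × 54838 = 45790 W
n = n_s = 120×50/8 = 750 rpm (synchronous)
ω = 2π×750/60 = 78.54 rad/s
τ = P_out/ω = 45790/78.54 = 583 N·m

583 N·m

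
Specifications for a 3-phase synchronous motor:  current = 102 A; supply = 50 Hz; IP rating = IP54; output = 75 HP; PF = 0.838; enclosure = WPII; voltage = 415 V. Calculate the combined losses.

P_in = √3·V·I·cosφ = 1.732×415×102×0.838 = 61438 W
P_out = 75×746 = 55950 W
Losses = P_in − P_out = 61438 − 55950 = 5488 W

5490 W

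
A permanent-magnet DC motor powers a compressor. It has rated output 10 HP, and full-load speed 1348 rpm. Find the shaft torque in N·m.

P_out = 10 × 746 = 7460 W
ω = 2π × 1348/60 = 141.2 rad/s
τ = P_out/ω = 7460/141.2 = 52.8 N·m

52.8 N·m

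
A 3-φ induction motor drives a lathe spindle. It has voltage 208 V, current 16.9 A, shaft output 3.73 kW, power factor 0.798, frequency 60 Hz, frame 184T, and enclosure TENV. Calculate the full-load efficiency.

76.8 %

P_out = 3.73 kW = 3730 W
P_in = √3·V_L·I_L·cosφ = 1.732 × 208 × 16.9 × 0.798 = 4858 W
η = P_out / P_in = 3730 / 4858 = 0.768 = 76.8%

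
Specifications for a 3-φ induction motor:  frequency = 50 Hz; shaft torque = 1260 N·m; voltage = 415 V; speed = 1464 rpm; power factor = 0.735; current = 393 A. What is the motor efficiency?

ω = 2π × 1464/60 = 153.3 rad/s; P_out = τω = 1260 × 153.3 = 193158 W
P_in = √3·V_L·I_L·cosφ = 1.732 × 415 × 393 × 0.735 = 207623 W
η = P_out / P_in = 193158 / 207623 = 0.930 = 93.0%

93.0 %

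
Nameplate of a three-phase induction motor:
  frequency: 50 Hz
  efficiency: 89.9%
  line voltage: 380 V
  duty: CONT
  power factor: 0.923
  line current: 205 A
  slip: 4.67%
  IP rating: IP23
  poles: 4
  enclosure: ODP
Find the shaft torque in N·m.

748 N·m

P_in = √3·V·I·cosφ = 1.732 × 380 × 205 × 0.923 = 124534 W
P_out = η·P_in = 0.899 × 124534 = 111956 W
n_s = 120×50/4 = 1500 rpm; n = 1500×(1−0.0467) = 1430 rpm
ω = 2π×1430/60 = 149.7 rad/s
τ = P_out/ω = 111956/149.7 = 748 N·m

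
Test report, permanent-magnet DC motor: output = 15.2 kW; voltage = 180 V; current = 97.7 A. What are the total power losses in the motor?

P_in = V·I = 180×97.7 = 17586 W
P_out = 15200 W
Losses = P_in − P_out = 17586 − 15200 = 2386 W

2390 W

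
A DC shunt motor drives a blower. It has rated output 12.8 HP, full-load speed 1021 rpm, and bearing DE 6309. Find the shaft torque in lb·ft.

65.9 lb·ft

P_out = 12.8 × 746 = 9549 W
ω = 2π × 1021/60 = 106.9 rad/s
τ = P_out/ω = 9549/106.9 = 89.33 N·m
In lb·ft: 89.33/1.356 = 65.9 lb·ft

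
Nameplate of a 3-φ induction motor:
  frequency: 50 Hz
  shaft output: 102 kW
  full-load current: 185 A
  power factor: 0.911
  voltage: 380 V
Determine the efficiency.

92.0 %

P_out = 102 kW = 102000 W
P_in = √3·V_L·I_L·cosφ = 1.732 × 380 × 185 × 0.911 = 110923 W
η = P_out / P_in = 102000 / 110923 = 0.920 = 92.0%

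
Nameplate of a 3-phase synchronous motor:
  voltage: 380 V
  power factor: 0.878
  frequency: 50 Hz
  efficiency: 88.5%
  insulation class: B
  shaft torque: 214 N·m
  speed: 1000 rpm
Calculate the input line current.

ω = 2π×1000/60 = 104.7 rad/s; P_out = τω = 214 × 104.7 = 22406 W
P_in = P_out / η = 22406 / 0.885 = 25318 W
I_L = P_in / (√3·V_L·cosφ) = 25318 / (1.732 × 380 × 0.878) = 43.8 A

43.8 A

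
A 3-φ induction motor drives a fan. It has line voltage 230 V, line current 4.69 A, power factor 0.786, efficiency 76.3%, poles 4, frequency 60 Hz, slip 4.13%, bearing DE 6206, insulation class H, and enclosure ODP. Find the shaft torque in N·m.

P_in = √3·V·I·cosφ = 1.732 × 230 × 4.69 × 0.786 = 1468 W
P_out = η·P_in = 0.763 × 1468 = 1120 W
n_s = 120×60/4 = 1800 rpm; n = 1800×(1−0.0413) = 1726 rpm
ω = 2π×1726/60 = 180.7 rad/s
τ = P_out/ω = 1120/180.7 = 6.2 N·m

6.2 N·m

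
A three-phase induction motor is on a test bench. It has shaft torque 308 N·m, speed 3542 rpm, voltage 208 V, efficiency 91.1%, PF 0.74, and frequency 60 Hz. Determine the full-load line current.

ω = 2π×3542/60 = 370.9 rad/s; P_out = τω = 308 × 370.9 = 114237 W
P_in = P_out / η = 114237 / 0.911 = 125397 W
I_L = P_in / (√3·V_L·cosφ) = 125397 / (1.732 × 208 × 0.74) = 470 A

470 A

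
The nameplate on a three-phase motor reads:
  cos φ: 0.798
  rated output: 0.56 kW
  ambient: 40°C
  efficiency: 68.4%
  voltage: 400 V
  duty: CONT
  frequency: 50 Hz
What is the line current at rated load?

P_out = 0.56 kW = 560 W
P_in = P_out / η = 560 / 0.684 = 819 W
I_L = P_in / (√3·V_L·cosφ) = 819 / (1.732 × 400 × 0.798) = 1.48 A

1.48 A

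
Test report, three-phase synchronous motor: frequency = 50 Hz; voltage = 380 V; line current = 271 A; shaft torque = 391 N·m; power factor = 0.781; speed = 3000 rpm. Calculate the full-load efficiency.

ω = 2π × 3000/60 = 314.2 rad/s; P_out = τω = 391 × 314.2 = 122852 W
P_in = √3·V_L·I_L·cosφ = 1.732 × 380 × 271 × 0.781 = 139300 W
η = P_out / P_in = 122852 / 139300 = 0.882 = 88.2%

88.2 %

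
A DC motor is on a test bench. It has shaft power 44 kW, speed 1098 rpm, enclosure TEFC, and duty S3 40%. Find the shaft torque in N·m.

383 N·m

ω = 2π × 1098/60 = 115 rad/s
τ = P/ω = 44000/115 = 383 N·m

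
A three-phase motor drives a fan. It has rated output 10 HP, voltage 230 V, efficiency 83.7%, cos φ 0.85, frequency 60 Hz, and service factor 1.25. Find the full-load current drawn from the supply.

P_out = 10 × 746 = 7460 W
P_in = P_out / η = 7460 / 0.837 = 8913 W
I_L = P_in / (√3·V_L·cosφ) = 8913 / (1.732 × 230 × 0.85) = 26.3 A

26.3 A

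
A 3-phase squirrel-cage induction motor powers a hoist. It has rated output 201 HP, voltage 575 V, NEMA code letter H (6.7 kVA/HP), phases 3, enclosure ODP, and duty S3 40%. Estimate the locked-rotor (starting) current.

S_LR = 6.7 × 201 = 1346.7 kVA
I_LR = S_LR/(√3·V_L) = 1346700/(1.732×575) = 1350 A

1350 A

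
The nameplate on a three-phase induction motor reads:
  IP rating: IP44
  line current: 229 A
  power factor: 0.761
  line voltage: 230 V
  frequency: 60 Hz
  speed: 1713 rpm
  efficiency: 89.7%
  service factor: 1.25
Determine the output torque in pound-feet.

256 lb·ft

P_in = √3·V·I·cosφ = 1.732 × 230 × 229 × 0.761 = 69422 W
P_out = η·P_in = 0.897 × 69422 = 62272 W
n = 1713 rpm
ω = 2π×1713/60 = 179.4 rad/s
τ = P_out/ω = 62272/179.4 = 347.1 N·m
In lb·ft: 347.1/1.356 = 256 lb·ft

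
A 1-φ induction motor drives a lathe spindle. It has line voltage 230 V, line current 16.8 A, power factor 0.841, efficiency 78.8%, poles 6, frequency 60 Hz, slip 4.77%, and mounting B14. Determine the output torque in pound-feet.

P_in = V·I·cosφ = 230 × 16.8 × 0.841 = 3250 W
P_out = η·P_in = 0.788 × 3250 = 2561 W
n_s = 120×60/6 = 1200 rpm; n = 1200×(1−0.0477) = 1143 rpm
ω = 2π×1143/60 = 119.7 rad/s
τ = P_out/ω = 2561/119.7 = 21.4 N·m
In lb·ft: 21.4/1.356 = 15.8 lb·ft

15.8 lb·ft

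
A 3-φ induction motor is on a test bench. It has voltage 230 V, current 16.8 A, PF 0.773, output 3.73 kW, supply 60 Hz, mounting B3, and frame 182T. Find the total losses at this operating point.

1440 W

P_in = √3·V·I·cosφ = 1.732×230×16.8×0.773 = 5173 W
P_out = 3730 W
Losses = P_in − P_out = 5173 − 3730 = 1443 W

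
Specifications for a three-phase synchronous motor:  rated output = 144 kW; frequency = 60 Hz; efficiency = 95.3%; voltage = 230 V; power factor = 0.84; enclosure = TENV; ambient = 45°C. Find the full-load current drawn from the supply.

P_out = 144 kW = 144000 W
P_in = P_out / η = 144000 / 0.953 = 151102 W
I_L = P_in / (√3·V_L·cosφ) = 151102 / (1.732 × 230 × 0.84) = 452 A

452 A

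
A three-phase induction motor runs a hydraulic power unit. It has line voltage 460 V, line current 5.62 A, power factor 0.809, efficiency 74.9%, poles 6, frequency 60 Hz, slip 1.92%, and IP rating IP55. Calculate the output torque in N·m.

22 N·m

P_in = √3·V·I·cosφ = 1.732 × 460 × 5.62 × 0.809 = 3622 W
P_out = η·P_in = 0.749 × 3622 = 2713 W
n_s = 120×60/6 = 1200 rpm; n = 1200×(1−0.0192) = 1177 rpm
ω = 2π×1177/60 = 123.3 rad/s
τ = P_out/ω = 2713/123.3 = 22 N·m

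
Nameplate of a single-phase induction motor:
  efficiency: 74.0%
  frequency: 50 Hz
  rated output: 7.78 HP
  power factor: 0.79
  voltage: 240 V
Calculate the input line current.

P_out = 7.78 × 746 = 5804 W
P_in = P_out / η = 5804 / 0.740 = 7843 W
I = P_in / (V·cosφ) = 7843 / (240 × 0.79) = 41.4 A

41.4 A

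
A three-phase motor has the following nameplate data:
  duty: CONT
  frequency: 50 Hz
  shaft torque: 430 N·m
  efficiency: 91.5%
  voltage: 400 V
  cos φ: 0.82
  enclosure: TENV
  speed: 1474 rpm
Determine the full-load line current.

128 A

ω = 2π×1474/60 = 154.4 rad/s; P_out = τω = 430 × 154.4 = 66392 W
P_in = P_out / η = 66392 / 0.915 = 72560 W
I_L = P_in / (√3·V_L·cosφ) = 72560 / (1.732 × 400 × 0.82) = 128 A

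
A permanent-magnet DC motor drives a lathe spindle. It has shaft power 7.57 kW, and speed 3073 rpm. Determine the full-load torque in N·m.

ω = 2π × 3073/60 = 321.8 rad/s
τ = P/ω = 7570/321.8 = 23.5 N·m

23.5 N·m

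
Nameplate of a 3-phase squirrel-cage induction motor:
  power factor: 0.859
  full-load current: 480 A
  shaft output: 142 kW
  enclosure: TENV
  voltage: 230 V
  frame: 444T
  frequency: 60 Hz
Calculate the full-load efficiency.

86.5 %

P_out = 142 kW = 142000 W
P_in = √3·V_L·I_L·cosφ = 1.732 × 230 × 480 × 0.859 = 164252 W
η = P_out / P_in = 142000 / 164252 = 0.865 = 86.5%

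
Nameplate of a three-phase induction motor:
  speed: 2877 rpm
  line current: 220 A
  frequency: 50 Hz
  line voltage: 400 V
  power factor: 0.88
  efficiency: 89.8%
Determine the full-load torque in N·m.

400 N·m

P_in = √3·V·I·cosφ = 1.732 × 400 × 220 × 0.88 = 134126 W
P_out = η·P_in = 0.898 × 134126 = 120445 W
n = 2877 rpm
ω = 2π×2877/60 = 301.3 rad/s
τ = P_out/ω = 120445/301.3 = 400 N·m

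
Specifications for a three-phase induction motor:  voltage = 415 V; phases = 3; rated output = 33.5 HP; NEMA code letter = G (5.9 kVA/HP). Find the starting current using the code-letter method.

S_LR = 5.9 × 33.5 = 197.65 kVA
I_LR = S_LR/(√3·V_L) = 197650/(1.732×415) = 275 A

275 A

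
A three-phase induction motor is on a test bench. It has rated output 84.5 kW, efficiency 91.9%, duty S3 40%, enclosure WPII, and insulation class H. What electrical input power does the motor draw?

91.9 kW

P_out = 84500 W
P_in = P_out/η = 84500/0.919 = 91948 W = 91.9 kW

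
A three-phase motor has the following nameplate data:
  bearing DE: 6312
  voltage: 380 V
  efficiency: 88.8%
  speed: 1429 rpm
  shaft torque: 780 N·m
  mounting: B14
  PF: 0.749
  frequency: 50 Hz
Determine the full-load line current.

ω = 2π×1429/60 = 149.6 rad/s; P_out = τω = 780 × 149.6 = 116688 W
P_in = P_out / η = 116688 / 0.888 = 131405 W
I_L = P_in / (√3·V_L·cosφ) = 131405 / (1.732 × 380 × 0.749) = 267 A

267 A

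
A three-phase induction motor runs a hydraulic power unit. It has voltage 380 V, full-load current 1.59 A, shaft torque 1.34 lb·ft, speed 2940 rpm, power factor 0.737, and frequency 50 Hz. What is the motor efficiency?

72.5 %

τ = 1.34 lb·ft × 1.356 = 1.817 N·m
ω = 2π × 2940/60 = 307.9 rad/s; P_out = τω = 1.817 × 307.9 = 559 W
P_in = √3·V_L·I_L·cosφ = 1.732 × 380 × 1.59 × 0.737 = 771 W
η = P_out / P_in = 559 / 771 = 0.725 = 72.5%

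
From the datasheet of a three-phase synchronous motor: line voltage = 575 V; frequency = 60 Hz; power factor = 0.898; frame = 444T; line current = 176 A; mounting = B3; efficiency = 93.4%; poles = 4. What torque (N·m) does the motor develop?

P_in = √3·V·I·cosφ = 1.732 × 575 × 176 × 0.898 = 157400 W
P_out = η·P_in = 0.934 × 157400 = 147012 W
n = n_s = 120×60/4 = 1800 rpm (synchronous)
ω = 2π×1800/60 = 188.5 rad/s
τ = P_out/ω = 147012/188.5 = 780 N·m

780 N·m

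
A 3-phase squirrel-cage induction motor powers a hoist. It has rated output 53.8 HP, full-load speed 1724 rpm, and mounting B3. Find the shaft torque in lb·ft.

164 lb·ft

P_out = 53.8 × 746 = 40135 W
ω = 2π × 1724/60 = 180.5 rad/s
τ = P_out/ω = 40135/180.5 = 222.4 N·m
In lb·ft: 222.4/1.356 = 164 lb·ft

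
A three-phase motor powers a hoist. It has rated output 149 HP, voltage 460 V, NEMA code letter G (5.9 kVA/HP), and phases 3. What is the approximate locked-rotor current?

1100 A

S_LR = 5.9 × 149 = 879.1 kVA
I_LR = S_LR/(√3·V_L) = 879100/(1.732×460) = 1100 A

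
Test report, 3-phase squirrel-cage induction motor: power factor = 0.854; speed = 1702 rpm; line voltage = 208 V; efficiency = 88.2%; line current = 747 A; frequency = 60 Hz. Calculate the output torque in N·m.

P_in = √3·V·I·cosφ = 1.732 × 208 × 747 × 0.854 = 229821 W
P_out = η·P_in = 0.882 × 229821 = 202702 W
n = 1702 rpm
ω = 2π×1702/60 = 178.2 rad/s
τ = P_out/ω = 202702/178.2 = 1140 N·m

1140 N·m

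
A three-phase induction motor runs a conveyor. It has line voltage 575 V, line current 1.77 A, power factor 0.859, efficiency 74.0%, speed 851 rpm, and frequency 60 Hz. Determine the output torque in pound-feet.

P_in = √3·V·I·cosφ = 1.732 × 575 × 1.77 × 0.859 = 1514 W
P_out = η·P_in = 0.74 × 1514 = 1120 W
n = 851 rpm
ω = 2π×851/60 = 89.12 rad/s
τ = P_out/ω = 1120/89.12 = 12.57 N·m
In lb·ft: 12.57/1.356 = 9.27 lb·ft

9.27 lb·ft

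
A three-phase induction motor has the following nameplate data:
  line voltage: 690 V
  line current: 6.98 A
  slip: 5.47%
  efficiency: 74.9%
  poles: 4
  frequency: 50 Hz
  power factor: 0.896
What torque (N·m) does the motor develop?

37.7 N·m

P_in = √3·V·I·cosφ = 1.732 × 690 × 6.98 × 0.896 = 7474 W
P_out = η·P_in = 0.749 × 7474 = 5598 W
n_s = 120×50/4 = 1500 rpm; n = 1500×(1−0.0547) = 1418 rpm
ω = 2π×1418/60 = 148.5 rad/s
τ = P_out/ω = 5598/148.5 = 37.7 N·m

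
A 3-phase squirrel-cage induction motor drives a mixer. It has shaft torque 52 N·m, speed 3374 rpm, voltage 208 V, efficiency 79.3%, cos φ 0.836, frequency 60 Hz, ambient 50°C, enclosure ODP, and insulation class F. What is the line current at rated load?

76.9 A

ω = 2π×3374/60 = 353.3 rad/s; P_out = τω = 52 × 353.3 = 18372 W
P_in = P_out / η = 18372 / 0.793 = 23168 W
I_L = P_in / (√3·V_L·cosφ) = 23168 / (1.732 × 208 × 0.836) = 76.9 A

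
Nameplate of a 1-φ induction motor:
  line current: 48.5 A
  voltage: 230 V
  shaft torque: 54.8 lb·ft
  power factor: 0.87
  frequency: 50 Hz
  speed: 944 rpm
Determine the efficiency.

75.7 %

τ = 54.8 lb·ft × 1.356 = 74.31 N·m
ω = 2π × 944/60 = 98.86 rad/s; P_out = τω = 74.31 × 98.86 = 7346 W
P_in = V·I·cosφ = 230 × 48.5 × 0.87 = 9705 W
η = P_out / P_in = 7346 / 9705 = 0.757 = 75.7%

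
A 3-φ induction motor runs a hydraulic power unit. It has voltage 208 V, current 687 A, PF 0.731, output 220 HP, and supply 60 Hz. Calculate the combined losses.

P_in = √3·V·I·cosφ = 1.732×208×687×0.731 = 180919 W
P_out = 220×746 = 164120 W
Losses = P_in − P_out = 180919 − 164120 = 16799 W

16800 W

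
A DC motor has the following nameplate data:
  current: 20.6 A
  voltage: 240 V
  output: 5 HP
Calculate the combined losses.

P_in = V·I = 240×20.6 = 4944 W
P_out = 5×746 = 3730 W
Losses = P_in − P_out = 4944 − 3730 = 1214 W

1.21 kW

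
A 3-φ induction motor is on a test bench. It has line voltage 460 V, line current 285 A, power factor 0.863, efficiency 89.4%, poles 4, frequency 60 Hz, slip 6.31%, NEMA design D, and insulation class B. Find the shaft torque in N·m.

992 N·m

P_in = √3·V·I·cosφ = 1.732 × 460 × 285 × 0.863 = 195957 W
P_out = η·P_in = 0.894 × 195957 = 175186 W
n_s = 120×60/4 = 1800 rpm; n = 1800×(1−0.0631) = 1686 rpm
ω = 2π×1686/60 = 176.6 rad/s
τ = P_out/ω = 175186/176.6 = 992 N·m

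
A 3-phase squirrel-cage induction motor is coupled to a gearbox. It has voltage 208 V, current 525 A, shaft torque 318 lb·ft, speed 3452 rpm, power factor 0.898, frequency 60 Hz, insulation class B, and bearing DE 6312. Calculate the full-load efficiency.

τ = 318 lb·ft × 1.356 = 431.2 N·m
ω = 2π × 3452/60 = 361.5 rad/s; P_out = τω = 431.2 × 361.5 = 155879 W
P_in = √3·V_L·I_L·cosφ = 1.732 × 208 × 525 × 0.898 = 169843 W
η = P_out / P_in = 155879 / 169843 = 0.918 = 91.8%

91.8 %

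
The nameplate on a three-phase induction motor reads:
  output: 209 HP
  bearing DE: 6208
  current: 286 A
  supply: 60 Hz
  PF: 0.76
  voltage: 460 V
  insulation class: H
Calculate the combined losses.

P_in = √3·V·I·cosφ = 1.732×460×286×0.76 = 173175 W
P_out = 209×746 = 155914 W
Losses = P_in − P_out = 173175 − 155914 = 17261 W

17300 W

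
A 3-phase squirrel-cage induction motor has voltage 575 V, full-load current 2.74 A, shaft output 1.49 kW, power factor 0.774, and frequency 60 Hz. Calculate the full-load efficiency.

P_out = 1.49 kW = 1490 W
P_in = √3·V_L·I_L·cosφ = 1.732 × 575 × 2.74 × 0.774 = 2112 W
η = P_out / P_in = 1490 / 2112 = 0.705 = 70.5%

70.5 %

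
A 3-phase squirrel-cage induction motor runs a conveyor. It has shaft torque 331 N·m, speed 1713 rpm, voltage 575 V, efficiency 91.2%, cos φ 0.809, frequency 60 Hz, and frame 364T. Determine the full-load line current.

ω = 2π×1713/60 = 179.4 rad/s; P_out = τω = 331 × 179.4 = 59381 W
P_in = P_out / η = 59381 / 0.912 = 65111 W
I_L = P_in / (√3·V_L·cosφ) = 65111 / (1.732 × 575 × 0.809) = 80.8 A

80.8 A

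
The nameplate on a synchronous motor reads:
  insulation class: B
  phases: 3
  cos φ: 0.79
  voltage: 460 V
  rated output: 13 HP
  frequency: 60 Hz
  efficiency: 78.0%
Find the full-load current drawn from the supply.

P_out = 13 × 746 = 9698 W
P_in = P_out / η = 9698 / 0.780 = 12433 W
I_L = P_in / (√3·V_L·cosφ) = 12433 / (1.732 × 460 × 0.79) = 19.8 A

19.8 A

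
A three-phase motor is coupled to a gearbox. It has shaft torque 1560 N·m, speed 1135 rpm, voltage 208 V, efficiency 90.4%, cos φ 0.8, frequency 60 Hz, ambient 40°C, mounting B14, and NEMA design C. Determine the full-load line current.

712 A

ω = 2π×1135/60 = 118.9 rad/s; P_out = τω = 1560 × 118.9 = 185484 W
P_in = P_out / η = 185484 / 0.904 = 205181 W
I_L = P_in / (√3·V_L·cosφ) = 205181 / (1.732 × 208 × 0.8) = 712 A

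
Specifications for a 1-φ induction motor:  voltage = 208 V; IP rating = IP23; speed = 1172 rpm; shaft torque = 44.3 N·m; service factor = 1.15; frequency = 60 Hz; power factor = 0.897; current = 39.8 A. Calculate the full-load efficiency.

ω = 2π × 1172/60 = 122.7 rad/s; P_out = τω = 44.3 × 122.7 = 5436 W
P_in = V·I·cosφ = 208 × 39.8 × 0.897 = 7426 W
η = P_out / P_in = 5436 / 7426 = 0.732 = 73.2%

73.2 %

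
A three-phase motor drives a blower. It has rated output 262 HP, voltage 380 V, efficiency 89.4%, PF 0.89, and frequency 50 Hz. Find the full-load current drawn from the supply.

P_out = 262 × 746 = 195452 W
P_in = P_out / η = 195452 / 0.894 = 218626 W
I_L = P_in / (√3·V_L·cosφ) = 218626 / (1.732 × 380 × 0.89) = 373 A

373 A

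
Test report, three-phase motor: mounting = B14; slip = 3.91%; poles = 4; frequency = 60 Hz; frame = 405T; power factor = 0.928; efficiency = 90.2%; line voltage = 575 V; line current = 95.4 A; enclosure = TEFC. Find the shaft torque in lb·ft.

P_in = √3·V·I·cosφ = 1.732 × 575 × 95.4 × 0.928 = 88168 W
P_out = η·P_in = 0.902 × 88168 = 79528 W
n_s = 120×60/4 = 1800 rpm; n = 1800×(1−0.0391) = 1730 rpm
ω = 2π×1730/60 = 181.2 rad/s
τ = P_out/ω = 79528/181.2 = 438.9 N·m
In lb·ft: 438.9/1.356 = 324 lb·ft

324 lb·ft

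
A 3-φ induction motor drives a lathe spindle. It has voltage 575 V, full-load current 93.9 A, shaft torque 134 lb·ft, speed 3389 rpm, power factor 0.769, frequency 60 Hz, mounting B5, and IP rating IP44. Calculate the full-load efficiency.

τ = 134 lb·ft × 1.356 = 181.7 N·m
ω = 2π × 3389/60 = 354.9 rad/s; P_out = τω = 181.7 × 354.9 = 64485 W
P_in = √3·V_L·I_L·cosφ = 1.732 × 575 × 93.9 × 0.769 = 71913 W
η = P_out / P_in = 64485 / 71913 = 0.897 = 89.7%

89.7 %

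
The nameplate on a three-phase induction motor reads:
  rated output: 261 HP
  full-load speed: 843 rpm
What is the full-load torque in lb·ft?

P_out = 261 × 746 = 194706 W
ω = 2π × 843/60 = 88.28 rad/s
τ = P_out/ω = 194706/88.28 = 2206 N·m
In lb·ft: 2206/1.356 = 1630 lb·ft

1630 lb·ft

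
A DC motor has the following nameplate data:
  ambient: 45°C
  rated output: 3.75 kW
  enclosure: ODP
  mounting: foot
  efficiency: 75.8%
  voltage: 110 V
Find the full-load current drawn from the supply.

P_out = 3.75 kW = 3750 W
P_in = P_out / η = 3750 / 0.758 = 4947 W
I = P_in / V = 4947 / 110 = 45 A

45 A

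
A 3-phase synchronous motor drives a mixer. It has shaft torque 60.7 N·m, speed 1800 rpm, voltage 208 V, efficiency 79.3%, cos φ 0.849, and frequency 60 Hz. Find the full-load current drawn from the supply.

47.2 A

ω = 2π×1800/60 = 188.5 rad/s; P_out = τω = 60.7 × 188.5 = 11442 W
P_in = P_out / η = 11442 / 0.793 = 14429 W
I_L = P_in / (√3·V_L·cosφ) = 14429 / (1.732 × 208 × 0.849) = 47.2 A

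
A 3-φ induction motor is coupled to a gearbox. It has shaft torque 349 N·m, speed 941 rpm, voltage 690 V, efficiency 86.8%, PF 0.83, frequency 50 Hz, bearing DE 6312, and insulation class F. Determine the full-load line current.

ω = 2π×941/60 = 98.54 rad/s; P_out = τω = 349 × 98.54 = 34390 W
P_in = P_out / η = 34390 / 0.868 = 39620 W
I_L = P_in / (√3·V_L·cosφ) = 39620 / (1.732 × 690 × 0.83) = 39.9 A

39.9 A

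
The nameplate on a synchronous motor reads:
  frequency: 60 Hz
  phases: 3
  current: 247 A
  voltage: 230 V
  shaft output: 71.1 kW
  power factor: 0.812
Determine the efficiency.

P_out = 71.1 kW = 71100 W
P_in = √3·V_L·I_L·cosφ = 1.732 × 230 × 247 × 0.812 = 79897 W
η = P_out / P_in = 71100 / 79897 = 0.890 = 89.0%

89.0 %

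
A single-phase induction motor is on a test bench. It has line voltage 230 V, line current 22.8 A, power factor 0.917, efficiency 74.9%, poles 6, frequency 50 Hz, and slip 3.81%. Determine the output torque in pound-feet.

P_in = V·I·cosφ = 230 × 22.8 × 0.917 = 4809 W
P_out = η·P_in = 0.749 × 4809 = 3602 W
n_s = 120×50/6 = 1000 rpm; n = 1000×(1−0.0381) = 962 rpm
ω = 2π×962/60 = 100.7 rad/s
τ = P_out/ω = 3602/100.7 = 35.77 N·m
In lb·ft: 35.77/1.356 = 26.4 lb·ft

26.4 lb·ft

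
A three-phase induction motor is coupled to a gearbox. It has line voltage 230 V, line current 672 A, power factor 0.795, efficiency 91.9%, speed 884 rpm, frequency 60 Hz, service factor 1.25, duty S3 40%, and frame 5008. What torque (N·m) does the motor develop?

2110 N·m

P_in = √3·V·I·cosφ = 1.732 × 230 × 672 × 0.795 = 212820 W
P_out = η·P_in = 0.919 × 212820 = 195582 W
n = 884 rpm
ω = 2π×884/60 = 92.57 rad/s
τ = P_out/ω = 195582/92.57 = 2110 N·m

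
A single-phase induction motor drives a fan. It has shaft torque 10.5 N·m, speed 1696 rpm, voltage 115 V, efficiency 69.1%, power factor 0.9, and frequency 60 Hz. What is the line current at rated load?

ω = 2π×1696/60 = 177.6 rad/s; P_out = τω = 10.5 × 177.6 = 1865 W
P_in = P_out / η = 1865 / 0.691 = 2699 W
I = P_in / (V·cosφ) = 2699 / (115 × 0.9) = 26.1 A

26.1 A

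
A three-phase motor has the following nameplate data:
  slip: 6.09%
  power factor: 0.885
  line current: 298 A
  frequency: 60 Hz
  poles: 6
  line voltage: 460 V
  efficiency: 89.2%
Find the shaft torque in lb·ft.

1170 lb·ft

P_in = √3·V·I·cosφ = 1.732 × 460 × 298 × 0.885 = 210119 W
P_out = η·P_in = 0.892 × 210119 = 187426 W
n_s = 120×60/6 = 1200 rpm; n = 1200×(1−0.0609) = 1127 rpm
ω = 2π×1127/60 = 118 rad/s
τ = P_out/ω = 187426/118 = 1588 N·m
In lb·ft: 1588/1.356 = 1170 lb·ft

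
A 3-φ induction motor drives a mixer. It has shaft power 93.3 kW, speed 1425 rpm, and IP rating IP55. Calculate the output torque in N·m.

625 N·m

ω = 2π × 1425/60 = 149.2 rad/s
τ = P/ω = 93300/149.2 = 625 N·m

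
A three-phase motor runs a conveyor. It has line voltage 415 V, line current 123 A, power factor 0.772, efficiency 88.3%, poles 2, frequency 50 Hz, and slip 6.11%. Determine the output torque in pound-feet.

151 lb·ft

P_in = √3·V·I·cosφ = 1.732 × 415 × 123 × 0.772 = 68252 W
P_out = η·P_in = 0.883 × 68252 = 60267 W
n_s = 120×50/2 = 3000 rpm; n = 3000×(1−0.0611) = 2817 rpm
ω = 2π×2817/60 = 295 rad/s
τ = P_out/ω = 60267/295 = 204.3 N·m
In lb·ft: 204.3/1.356 = 151 lb·ft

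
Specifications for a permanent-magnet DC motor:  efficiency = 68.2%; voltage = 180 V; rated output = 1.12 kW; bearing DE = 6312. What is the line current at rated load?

P_out = 1.12 kW = 1120 W
P_in = P_out / η = 1120 / 0.682 = 1642 W
I = P_in / V = 1642 / 180 = 9.12 A

9.12 A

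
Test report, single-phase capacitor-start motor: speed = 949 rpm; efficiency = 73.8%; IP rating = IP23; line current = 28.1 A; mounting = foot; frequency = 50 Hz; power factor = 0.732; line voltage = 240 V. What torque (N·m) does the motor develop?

36.7 N·m

P_in = V·I·cosφ = 240 × 28.1 × 0.732 = 4937 W
P_out = η·P_in = 0.738 × 4937 = 3644 W
n = 949 rpm
ω = 2π×949/60 = 99.38 rad/s
τ = P_out/ω = 3644/99.38 = 36.7 N·m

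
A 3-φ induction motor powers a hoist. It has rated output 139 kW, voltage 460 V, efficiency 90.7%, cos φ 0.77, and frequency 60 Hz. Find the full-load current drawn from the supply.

250 A

P_out = 139 kW = 139000 W
P_in = P_out / η = 139000 / 0.907 = 153252 W
I_L = P_in / (√3·V_L·cosφ) = 153252 / (1.732 × 460 × 0.77) = 250 A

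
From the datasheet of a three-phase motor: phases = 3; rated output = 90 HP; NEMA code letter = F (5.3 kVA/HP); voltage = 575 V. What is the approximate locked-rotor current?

S_LR = 5.3 × 90 = 477 kVA
I_LR = S_LR/(√3·V_L) = 477000/(1.732×575) = 479 A

479 A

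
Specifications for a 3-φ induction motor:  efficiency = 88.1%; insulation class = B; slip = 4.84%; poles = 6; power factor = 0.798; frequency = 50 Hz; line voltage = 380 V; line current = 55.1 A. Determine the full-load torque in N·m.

P_in = √3·V·I·cosφ = 1.732 × 380 × 55.1 × 0.798 = 28939 W
P_out = η·P_in = 0.881 × 28939 = 25495 W
n_s = 120×50/6 = 1000 rpm; n = 1000×(1−0.0484) = 952 rpm
ω = 2π×952/60 = 99.69 rad/s
τ = P_out/ω = 25495/99.69 = 256 N·m

256 N·m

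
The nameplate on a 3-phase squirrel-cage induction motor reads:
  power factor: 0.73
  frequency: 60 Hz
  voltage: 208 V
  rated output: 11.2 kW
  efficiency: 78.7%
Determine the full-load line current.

54.1 A

P_out = 11.2 kW = 11200 W
P_in = P_out / η = 11200 / 0.787 = 14231 W
I_L = P_in / (√3·V_L·cosφ) = 14231 / (1.732 × 208 × 0.73) = 54.1 A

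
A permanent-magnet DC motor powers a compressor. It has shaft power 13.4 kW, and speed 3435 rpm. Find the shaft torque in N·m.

37.3 N·m

ω = 2π × 3435/60 = 359.7 rad/s
τ = P/ω = 13400/359.7 = 37.3 N·m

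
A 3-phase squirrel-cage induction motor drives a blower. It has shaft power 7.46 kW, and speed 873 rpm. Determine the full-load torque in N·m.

81.6 N·m

ω = 2π × 873/60 = 91.42 rad/s
τ = P/ω = 7460/91.42 = 81.6 N·m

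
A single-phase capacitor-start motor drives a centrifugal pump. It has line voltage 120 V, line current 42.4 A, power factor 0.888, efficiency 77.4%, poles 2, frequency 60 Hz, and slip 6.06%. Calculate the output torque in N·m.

P_in = V·I·cosφ = 120 × 42.4 × 0.888 = 4518 W
P_out = η·P_in = 0.774 × 4518 = 3497 W
n_s = 120×60/2 = 3600 rpm; n = 3600×(1−0.0606) = 3382 rpm
ω = 2π×3382/60 = 354.2 rad/s
τ = P_out/ω = 3497/354.2 = 9.87 N·m

9.87 N·m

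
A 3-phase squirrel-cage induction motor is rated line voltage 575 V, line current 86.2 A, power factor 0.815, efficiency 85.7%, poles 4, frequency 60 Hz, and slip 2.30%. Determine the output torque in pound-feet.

P_in = √3·V·I·cosφ = 1.732 × 575 × 86.2 × 0.815 = 69965 W
P_out = η·P_in = 0.857 × 69965 = 59960 W
n_s = 120×60/4 = 1800 rpm; n = 1800×(1−0.023) = 1759 rpm
ω = 2π×1759/60 = 184.2 rad/s
τ = P_out/ω = 59960/184.2 = 325.5 N·m
In lb·ft: 325.5/1.356 = 240 lb·ft

240 lb·ft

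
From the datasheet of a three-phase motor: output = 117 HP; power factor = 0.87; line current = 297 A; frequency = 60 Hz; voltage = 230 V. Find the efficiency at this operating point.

P_out = 117 × 746 = 87282 W
P_in = √3·V_L·I_L·cosφ = 1.732 × 230 × 297 × 0.87 = 102932 W
η = P_out / P_in = 87282 / 102932 = 0.848 = 84.8%

84.8 %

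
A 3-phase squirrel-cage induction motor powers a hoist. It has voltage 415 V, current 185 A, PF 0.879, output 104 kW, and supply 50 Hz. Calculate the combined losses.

12.9 kW

P_in = √3·V·I·cosφ = 1.732×415×185×0.879 = 116884 W
P_out = 104000 W
Losses = P_in − P_out = 116884 − 104000 = 12884 W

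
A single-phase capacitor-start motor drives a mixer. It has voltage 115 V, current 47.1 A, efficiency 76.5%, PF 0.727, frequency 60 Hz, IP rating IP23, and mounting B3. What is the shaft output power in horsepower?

4.04 HP

P_in = V·I·cosφ = 115 × 47.1 × 0.727 = 3938 W
P_out = η·P_in = 0.765 × 3938 = 3013 W
= 3013/746 = 4.04 HP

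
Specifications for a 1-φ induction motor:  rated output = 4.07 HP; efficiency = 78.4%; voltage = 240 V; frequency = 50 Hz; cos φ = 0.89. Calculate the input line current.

P_out = 4.07 × 746 = 3036 W
P_in = P_out / η = 3036 / 0.784 = 3872 W
I = P_in / (V·cosφ) = 3872 / (240 × 0.89) = 18.1 A

18.1 A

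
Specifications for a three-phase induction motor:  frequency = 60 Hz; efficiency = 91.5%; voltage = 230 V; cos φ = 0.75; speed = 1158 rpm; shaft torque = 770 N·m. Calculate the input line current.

ω = 2π×1158/60 = 121.3 rad/s; P_out = τω = 770 × 121.3 = 93401 W
P_in = P_out / η = 93401 / 0.915 = 102078 W
I_L = P_in / (√3·V_L·cosφ) = 102078 / (1.732 × 230 × 0.75) = 342 A

342 A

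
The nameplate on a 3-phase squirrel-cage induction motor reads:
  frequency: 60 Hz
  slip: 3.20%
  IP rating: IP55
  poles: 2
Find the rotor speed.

3485 rpm

n_s = 120f/p = 120×60/2 = 3600 rpm
n = n_s(1 − s) = 3600 × (1 − 0.032) = 3485 rpm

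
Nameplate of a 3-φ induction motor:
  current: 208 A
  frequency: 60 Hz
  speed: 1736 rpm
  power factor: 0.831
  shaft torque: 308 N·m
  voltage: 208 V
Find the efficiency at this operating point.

89.9 %

ω = 2π × 1736/60 = 181.8 rad/s; P_out = τω = 308 × 181.8 = 55994 W
P_in = √3·V_L·I_L·cosφ = 1.732 × 208 × 208 × 0.831 = 62270 W
η = P_out / P_in = 55994 / 62270 = 0.899 = 89.9%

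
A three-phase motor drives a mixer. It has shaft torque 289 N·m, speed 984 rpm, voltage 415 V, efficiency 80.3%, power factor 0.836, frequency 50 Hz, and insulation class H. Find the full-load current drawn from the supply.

61.7 A

ω = 2π×984/60 = 103 rad/s; P_out = τω = 289 × 103 = 29767 W
P_in = P_out / η = 29767 / 0.803 = 37070 W
I_L = P_in / (√3·V_L·cosφ) = 37070 / (1.732 × 415 × 0.836) = 61.7 A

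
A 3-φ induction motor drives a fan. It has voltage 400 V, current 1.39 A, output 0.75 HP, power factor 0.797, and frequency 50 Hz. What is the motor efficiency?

P_out = 0.75 × 746 = 560 W
P_in = √3·V_L·I_L·cosφ = 1.732 × 400 × 1.39 × 0.797 = 768 W
η = P_out / P_in = 560 / 768 = 0.729 = 72.9%

72.9 %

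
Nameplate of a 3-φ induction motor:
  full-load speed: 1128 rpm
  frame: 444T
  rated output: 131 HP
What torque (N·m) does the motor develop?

827 N·m

P_out = 131 × 746 = 97726 W
ω = 2π × 1128/60 = 118.1 rad/s
τ = P_out/ω = 97726/118.1 = 827 N·m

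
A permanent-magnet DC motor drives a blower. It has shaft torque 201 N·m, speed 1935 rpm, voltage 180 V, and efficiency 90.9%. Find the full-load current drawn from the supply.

249 A

ω = 2π×1935/60 = 202.6 rad/s; P_out = τω = 201 × 202.6 = 40723 W
P_in = P_out / η = 40723 / 0.909 = 44800 W
I = P_in / V = 44800 / 180 = 249 A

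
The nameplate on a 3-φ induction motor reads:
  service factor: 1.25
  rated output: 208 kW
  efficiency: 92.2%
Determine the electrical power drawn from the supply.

P_out = 208000 W
P_in = P_out/η = 208000/0.922 = 225597 W = 226 kW

226 kW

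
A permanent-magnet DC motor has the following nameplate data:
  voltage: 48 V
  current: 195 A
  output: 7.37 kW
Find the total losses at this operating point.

P_in = V·I = 48×195 = 9360 W
P_out = 7370 W
Losses = P_in − P_out = 9360 − 7370 = 1990 W

1.99 kW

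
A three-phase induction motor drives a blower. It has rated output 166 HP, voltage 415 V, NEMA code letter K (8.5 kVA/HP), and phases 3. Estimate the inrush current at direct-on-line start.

1960 A

S_LR = 8.5 × 166 = 1411 kVA
I_LR = S_LR/(√3·V_L) = 1411000/(1.732×415) = 1960 A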